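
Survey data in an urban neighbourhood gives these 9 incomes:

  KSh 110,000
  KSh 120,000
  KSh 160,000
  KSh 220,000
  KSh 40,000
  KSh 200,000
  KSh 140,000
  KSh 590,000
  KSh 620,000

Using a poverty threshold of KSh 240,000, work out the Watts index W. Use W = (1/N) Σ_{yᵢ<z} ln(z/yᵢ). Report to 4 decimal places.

0.4977

Poor units: KSh 40,000, KSh 110,000, KSh 120,000, KSh 140,000, KSh 160,000, KSh 200,000, KSh 220,000 (q = 7 of N = 9).
ln(z/y) terms: ln(240000/40000) = 1.7918; ln(240000/110000) = 0.7802; ln(240000/120000) = 0.6931; ln(240000/140000) = 0.5390; ln(240000/160000) = 0.4055; ln(240000/200000) = 0.1823; ln(240000/220000) = 0.0870.
W = 4.478860 / 9 = 0.4977.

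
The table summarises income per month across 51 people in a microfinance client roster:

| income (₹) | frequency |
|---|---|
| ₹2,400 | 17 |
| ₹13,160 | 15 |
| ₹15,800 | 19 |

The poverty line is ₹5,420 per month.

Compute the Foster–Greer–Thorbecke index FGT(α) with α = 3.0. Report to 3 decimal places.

0.058

Incomes under z: 17×₹2,400 (q = 17 of N = 51).
Gap ratios (z−y)/z: (5420−2400)/5420 = 0.5572 (×17).
Raised to α = 3.0: 0.17299 (×17).
Sum = 2.940843; FGT(3.0) = 2.940843 / 51 = 0.058.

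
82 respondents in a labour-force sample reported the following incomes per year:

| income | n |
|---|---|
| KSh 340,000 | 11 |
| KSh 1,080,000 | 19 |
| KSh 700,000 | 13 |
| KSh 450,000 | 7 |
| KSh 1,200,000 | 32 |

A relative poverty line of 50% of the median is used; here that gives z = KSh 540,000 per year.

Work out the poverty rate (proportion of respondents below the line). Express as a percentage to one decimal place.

22.0%

18 of the 82 respondents have income below KSh 540,000.
H = 18/82 = 22.0%.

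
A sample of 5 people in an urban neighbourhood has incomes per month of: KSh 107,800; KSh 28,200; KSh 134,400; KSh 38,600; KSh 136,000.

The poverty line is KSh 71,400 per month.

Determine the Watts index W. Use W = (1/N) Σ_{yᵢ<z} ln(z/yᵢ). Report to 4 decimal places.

Below z: KSh 28,200, KSh 38,600 (q = 2 of N = 5).
ln(z/y) terms: ln(71400/28200) = 0.9290; ln(71400/38600) = 0.6150.
W = 1.544021 / 5 = 0.3088.

0.3088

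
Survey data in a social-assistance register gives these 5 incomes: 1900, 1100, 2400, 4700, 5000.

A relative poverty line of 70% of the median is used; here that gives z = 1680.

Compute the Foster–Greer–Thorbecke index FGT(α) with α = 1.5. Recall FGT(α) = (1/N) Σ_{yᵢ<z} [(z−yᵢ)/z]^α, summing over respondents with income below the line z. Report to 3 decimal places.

Poor units: 1100 (q = 1 of N = 5).
Shortfall ratios: (1680−1100)/1680 = 0.3452.
Raised to α = 1.5: 0.20285.
Sum = 0.202851; FGT(1.5) = 0.202851 / 5 = 0.041.

0.041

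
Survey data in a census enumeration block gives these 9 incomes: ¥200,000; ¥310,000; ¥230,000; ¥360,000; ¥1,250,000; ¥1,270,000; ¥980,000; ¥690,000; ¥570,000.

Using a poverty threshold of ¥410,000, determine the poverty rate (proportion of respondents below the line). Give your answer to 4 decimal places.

4 of the 9 respondents have income below ¥410,000.
H = 4/9 = 0.4444.

0.4444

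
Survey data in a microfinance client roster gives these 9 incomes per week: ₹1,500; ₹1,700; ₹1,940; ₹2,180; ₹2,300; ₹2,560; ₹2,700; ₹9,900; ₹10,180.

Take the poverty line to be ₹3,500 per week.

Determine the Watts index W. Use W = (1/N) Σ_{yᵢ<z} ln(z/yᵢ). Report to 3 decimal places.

0.403

Incomes under z: ₹1,500, ₹1,700, ₹1,940, ₹2,180, ₹2,300, ₹2,560, ₹2,700 (q = 7 of N = 9).
Log gaps: ln(3500/1500) = 0.8473; ln(3500/1700) = 0.7221; ln(3500/1940) = 0.5901; ln(3500/2180) = 0.4734; ln(3500/2300) = 0.4199; ln(3500/2560) = 0.3128; ln(3500/2700) = 0.2595.
W = 3.625066 / 9 = 0.403.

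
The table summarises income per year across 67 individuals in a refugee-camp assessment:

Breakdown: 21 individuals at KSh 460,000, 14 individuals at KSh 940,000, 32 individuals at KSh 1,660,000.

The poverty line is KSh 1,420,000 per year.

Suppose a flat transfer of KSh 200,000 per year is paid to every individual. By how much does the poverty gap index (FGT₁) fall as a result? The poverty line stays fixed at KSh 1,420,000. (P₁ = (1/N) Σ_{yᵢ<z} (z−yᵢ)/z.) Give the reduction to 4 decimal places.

0.0736

Before: below the line — 21×KSh 460,000, 14×KSh 940,000; poverty gap index (FGT₁) = 0.282531.
After the KSh 200,000 transfer: below the line — 21×KSh 660,000, 14×KSh 1,140,000; poverty gap index (FGT₁) = 0.208955.
Reduction = 0.282531 − 0.208955 = 0.0736.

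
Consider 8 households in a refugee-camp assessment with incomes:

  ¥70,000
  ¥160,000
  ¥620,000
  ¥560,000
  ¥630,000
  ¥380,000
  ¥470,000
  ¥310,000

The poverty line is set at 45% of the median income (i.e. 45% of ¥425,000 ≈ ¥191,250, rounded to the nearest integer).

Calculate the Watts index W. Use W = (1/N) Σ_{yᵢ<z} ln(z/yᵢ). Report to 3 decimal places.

0.148

Incomes under z: ¥70,000, ¥160,000 (q = 2 of N = 8).
Log gaps: ln(191250/70000) = 1.0051; ln(191250/160000) = 0.1784.
W = 1.183494 / 8 = 0.148.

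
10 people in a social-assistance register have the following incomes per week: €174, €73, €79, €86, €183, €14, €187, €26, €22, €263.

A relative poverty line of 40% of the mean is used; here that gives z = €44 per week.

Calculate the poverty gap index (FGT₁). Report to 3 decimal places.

0.159

Poor units: €14, €22, €26 (q = 3 of N = 10).
Shortfall ratios: (44−14)/44 = 0.6818; (44−22)/44 = 0.5000; (44−26)/44 = 0.4091.
Sum of shortfalls = 1.590909; P₁ averages over all N: 1.590909 / 10 = 0.159.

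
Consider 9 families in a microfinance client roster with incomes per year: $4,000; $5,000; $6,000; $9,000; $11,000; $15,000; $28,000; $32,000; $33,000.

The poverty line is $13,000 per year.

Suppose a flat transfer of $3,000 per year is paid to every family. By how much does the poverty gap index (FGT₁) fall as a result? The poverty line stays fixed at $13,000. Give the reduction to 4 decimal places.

Before: below the line — $4,000, $5,000, $6,000, $9,000, $11,000; poverty gap index (FGT₁) = 0.256410.
After the $3,000 transfer: below the line — $7,000, $8,000, $9,000, $12,000; poverty gap index (FGT₁) = 0.136752.
Reduction = 0.256410 − 0.136752 = 0.1197.

0.1197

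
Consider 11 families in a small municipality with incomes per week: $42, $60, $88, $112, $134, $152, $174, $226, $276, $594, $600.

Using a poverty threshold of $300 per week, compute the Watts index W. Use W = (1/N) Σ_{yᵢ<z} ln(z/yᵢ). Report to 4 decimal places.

Poor units: $42, $60, $88, $112, $134, $152, $174, $226, $276 (q = 9 of N = 11).
Log shortfalls: ln(300/42) = 1.9661; ln(300/60) = 1.6094; ln(300/88) = 1.2264; ln(300/112) = 0.9853; ln(300/134) = 0.8059; ln(300/152) = 0.6799; ln(300/174) = 0.5447; ln(300/226) = 0.2832; ln(300/276) = 0.0834.
W = 8.184481 / 11 = 0.7440.

0.7440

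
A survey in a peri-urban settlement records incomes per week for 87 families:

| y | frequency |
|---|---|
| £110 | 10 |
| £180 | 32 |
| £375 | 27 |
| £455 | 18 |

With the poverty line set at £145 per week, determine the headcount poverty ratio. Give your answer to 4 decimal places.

10 of the 87 families have income below £145.
H = 10/87 = 0.1149.

0.1149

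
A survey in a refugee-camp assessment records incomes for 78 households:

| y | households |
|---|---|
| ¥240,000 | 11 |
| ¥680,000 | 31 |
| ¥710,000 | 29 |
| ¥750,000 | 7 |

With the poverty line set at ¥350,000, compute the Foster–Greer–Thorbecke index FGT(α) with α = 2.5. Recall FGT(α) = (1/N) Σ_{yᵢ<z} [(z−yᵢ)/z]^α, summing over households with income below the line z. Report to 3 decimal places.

0.008

Poor units: 11×¥240,000 (q = 11 of N = 78).
Gap ratios (z−y)/z: (350000−240000)/350000 = 0.3143 (×11).
Raised to α = 2.5: 0.05537 (×11).
Sum = 0.609122; FGT(2.5) = 0.609122 / 78 = 0.008.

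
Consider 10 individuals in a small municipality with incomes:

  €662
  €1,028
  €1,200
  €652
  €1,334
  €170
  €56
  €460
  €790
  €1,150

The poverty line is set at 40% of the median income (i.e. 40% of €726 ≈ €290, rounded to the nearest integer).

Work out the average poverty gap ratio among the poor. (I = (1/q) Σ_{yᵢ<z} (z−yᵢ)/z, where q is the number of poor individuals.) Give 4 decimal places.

0.6103

Below z: €56, €170 (q = 2 of N = 10).
Shortfall ratios (z−y)/z: 0.8069, 0.4138; sum = 1.220690.
I averages over the q = 2 poor units only: 1.220690 / 2 = 0.6103.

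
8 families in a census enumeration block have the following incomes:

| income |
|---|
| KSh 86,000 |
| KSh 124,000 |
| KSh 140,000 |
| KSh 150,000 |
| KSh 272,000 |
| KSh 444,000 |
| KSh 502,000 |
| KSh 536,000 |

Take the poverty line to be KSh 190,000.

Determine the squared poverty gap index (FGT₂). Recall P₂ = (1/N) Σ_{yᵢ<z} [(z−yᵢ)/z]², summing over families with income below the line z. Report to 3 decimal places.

0.067

Below z: KSh 86,000, KSh 124,000, KSh 140,000, KSh 150,000 (q = 4 of N = 8).
Shortfall ratios: (190000−86000)/190000 = 0.5474; (190000−124000)/190000 = 0.3474; (190000−140000)/190000 = 0.2632; (190000−150000)/190000 = 0.2105.
Squared: 0.2996; 0.1207; 0.0693; 0.0443.
Sum = 0.533850; P₂ = 0.533850 / 8 = 0.067.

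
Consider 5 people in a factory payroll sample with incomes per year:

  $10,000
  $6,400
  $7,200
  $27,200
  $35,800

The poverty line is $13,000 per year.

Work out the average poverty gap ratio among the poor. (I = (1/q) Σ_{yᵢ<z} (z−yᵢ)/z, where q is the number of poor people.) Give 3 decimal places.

Below the line: $6,400, $7,200, $10,000 (q = 3 of N = 5).
Shortfall ratios (z−y)/z: 0.5077, 0.4462, 0.2308; sum = 1.184615.
The income-gap ratio divides by q (the poor only): 1.184615 / 3 = 0.395.

0.395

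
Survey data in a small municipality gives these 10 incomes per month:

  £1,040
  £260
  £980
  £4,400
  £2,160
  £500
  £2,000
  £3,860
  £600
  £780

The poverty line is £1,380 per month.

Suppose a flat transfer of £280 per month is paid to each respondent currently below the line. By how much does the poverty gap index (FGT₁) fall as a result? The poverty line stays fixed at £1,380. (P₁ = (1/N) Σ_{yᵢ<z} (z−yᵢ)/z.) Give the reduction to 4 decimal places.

0.1217

Before: below the line — £260, £500, £600, £780, £980, £1,040; poverty gap index (FGT₁) = 0.298551.
After the £280 transfer: below the line — £540, £780, £880, £1,060, £1,260, £1,320; poverty gap index (FGT₁) = 0.176812.
Reduction = 0.298551 − 0.176812 = 0.1217.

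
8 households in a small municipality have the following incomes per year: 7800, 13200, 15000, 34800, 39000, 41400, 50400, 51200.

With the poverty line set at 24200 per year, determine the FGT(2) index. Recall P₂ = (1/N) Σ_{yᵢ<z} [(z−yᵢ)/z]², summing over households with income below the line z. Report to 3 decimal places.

0.101

Below z: 7800, 13200, 15000 (q = 3 of N = 8).
Shortfall ratios: (24200−7800)/24200 = 0.6777; (24200−13200)/24200 = 0.4545; (24200−15000)/24200 = 0.3802.
Squared: 0.4593; 0.2066; 0.1445.
Sum = 0.810395; P₂ = 0.810395 / 8 = 0.101.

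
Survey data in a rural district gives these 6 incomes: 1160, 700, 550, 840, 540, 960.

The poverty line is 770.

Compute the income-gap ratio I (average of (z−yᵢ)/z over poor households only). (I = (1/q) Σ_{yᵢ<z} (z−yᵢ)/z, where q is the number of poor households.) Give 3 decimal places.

0.225

Incomes under z: 540, 550, 700 (q = 3 of N = 6).
Relative gaps: 0.2987, 0.2857, 0.0909; sum = 0.675325.
The income-gap ratio divides by q (the poor only): 0.675325 / 3 = 0.225.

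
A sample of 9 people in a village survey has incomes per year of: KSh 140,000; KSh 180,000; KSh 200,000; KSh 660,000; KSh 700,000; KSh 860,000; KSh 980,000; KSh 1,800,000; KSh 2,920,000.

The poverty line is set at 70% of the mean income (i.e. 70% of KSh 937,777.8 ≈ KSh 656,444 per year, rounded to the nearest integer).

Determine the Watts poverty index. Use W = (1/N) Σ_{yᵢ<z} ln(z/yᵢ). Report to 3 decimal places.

0.448

Incomes under z: KSh 140,000, KSh 180,000, KSh 200,000 (q = 3 of N = 9).
Log gaps: ln(656444/140000) = 1.5452; ln(656444/180000) = 1.2939; ln(656444/200000) = 1.1885.
W = 4.027596 / 9 = 0.448.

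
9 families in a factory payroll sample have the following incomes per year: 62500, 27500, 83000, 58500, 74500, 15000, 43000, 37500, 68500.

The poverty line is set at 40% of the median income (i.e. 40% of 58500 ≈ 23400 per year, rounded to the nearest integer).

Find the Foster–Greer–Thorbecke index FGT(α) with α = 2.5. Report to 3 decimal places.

0.009

Poor units: 15000 (q = 1 of N = 9).
Shortfall ratios: (23400−15000)/23400 = 0.3590.
Raised to α = 2.5: 0.07721.
Sum = 0.077207; FGT(2.5) = 0.077207 / 9 = 0.009.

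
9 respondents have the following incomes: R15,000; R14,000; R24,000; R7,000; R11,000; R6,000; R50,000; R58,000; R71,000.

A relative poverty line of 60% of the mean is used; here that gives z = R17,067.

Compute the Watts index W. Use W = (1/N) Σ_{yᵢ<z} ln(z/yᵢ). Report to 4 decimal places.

0.3003

Poor units: R6,000, R7,000, R11,000, R14,000, R15,000 (q = 5 of N = 9).
Log shortfalls: ln(17067/6000) = 1.0454; ln(17067/7000) = 0.8912; ln(17067/11000) = 0.4393; ln(17067/14000) = 0.1981; ln(17067/15000) = 0.1291.
W = 2.703061 / 9 = 0.3003.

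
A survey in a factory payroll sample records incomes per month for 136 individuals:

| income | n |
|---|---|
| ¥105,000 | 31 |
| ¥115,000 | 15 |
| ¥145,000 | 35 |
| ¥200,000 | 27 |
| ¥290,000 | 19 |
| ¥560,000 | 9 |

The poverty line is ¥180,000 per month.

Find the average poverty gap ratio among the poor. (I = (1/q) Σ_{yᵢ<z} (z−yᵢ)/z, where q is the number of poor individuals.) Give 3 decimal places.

0.310

Poor units: 31×¥105,000, 15×¥115,000, 35×¥145,000 (q = 81 of N = 136).
Shortfall ratios (z−y)/z: 0.4167 (×31), 0.3611 (×15), 0.1944 (×35); sum = 25.138889.
I averages over the q = 81 poor units only: 25.138889 / 81 = 0.310.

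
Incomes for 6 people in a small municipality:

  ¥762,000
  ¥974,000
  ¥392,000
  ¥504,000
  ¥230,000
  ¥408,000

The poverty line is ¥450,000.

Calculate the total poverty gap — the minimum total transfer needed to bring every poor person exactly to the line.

¥320,000

Below the line: ¥230,000, ¥392,000, ¥408,000 (q = 3 of N = 6).
Individual gaps: 450000−230000 = 220000; 450000−392000 = 58000; 450000−408000 = 42000.
Aggregate gap = ¥320,000.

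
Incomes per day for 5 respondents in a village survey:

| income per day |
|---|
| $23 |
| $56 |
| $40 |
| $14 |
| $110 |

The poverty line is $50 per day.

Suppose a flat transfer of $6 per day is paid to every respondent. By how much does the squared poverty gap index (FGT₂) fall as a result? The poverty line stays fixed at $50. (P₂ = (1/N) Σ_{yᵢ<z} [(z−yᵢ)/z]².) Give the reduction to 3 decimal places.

Before: below the line — $14, $23, $40; squared poverty gap index (FGT₂) = 0.17000.
After the $6 transfer: below the line — $20, $29, $46; squared poverty gap index (FGT₂) = 0.10856.
Reduction = 0.17000 − 0.10856 = 0.061.

0.061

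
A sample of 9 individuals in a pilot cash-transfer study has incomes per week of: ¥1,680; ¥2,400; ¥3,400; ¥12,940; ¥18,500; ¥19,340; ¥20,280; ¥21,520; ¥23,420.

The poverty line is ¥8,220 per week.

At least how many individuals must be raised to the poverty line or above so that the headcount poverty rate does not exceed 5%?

3 of the 9 individuals are poor, so H = 3/9 = 0.333.
A headcount ratio of at most 5% allows at most ⌊0.05 × 9⌋ = 0 poor individuals.
So at least 3 − 0 = 3 must be lifted.

3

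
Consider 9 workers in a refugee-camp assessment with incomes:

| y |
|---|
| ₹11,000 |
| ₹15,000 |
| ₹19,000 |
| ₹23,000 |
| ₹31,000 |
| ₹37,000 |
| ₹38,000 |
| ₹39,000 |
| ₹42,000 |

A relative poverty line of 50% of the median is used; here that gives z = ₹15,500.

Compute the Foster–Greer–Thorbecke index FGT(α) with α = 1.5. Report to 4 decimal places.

Below z: ₹11,000, ₹15,000 (q = 2 of N = 9).
Normalized shortfalls: (15500−11000)/15500 = 0.2903; (15500−15000)/15500 = 0.0323.
Raised to α = 1.5: 0.15643; 0.00579.
Sum = 0.162224; FGT(1.5) = 0.162224 / 9 = 0.0180.

0.0180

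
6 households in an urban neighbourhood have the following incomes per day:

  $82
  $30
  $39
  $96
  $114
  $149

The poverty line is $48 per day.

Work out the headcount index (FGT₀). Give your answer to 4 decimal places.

0.3333

2 of the 6 households have income below $48.
H = 2/6 = 0.3333.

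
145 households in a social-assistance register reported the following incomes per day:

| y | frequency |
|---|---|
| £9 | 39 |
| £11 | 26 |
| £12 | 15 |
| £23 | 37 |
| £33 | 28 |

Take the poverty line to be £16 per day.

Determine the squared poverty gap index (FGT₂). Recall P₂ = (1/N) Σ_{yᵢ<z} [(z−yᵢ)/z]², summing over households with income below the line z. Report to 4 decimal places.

0.0755

Poor units: 39×£9, 26×£11, 15×£12 (q = 80 of N = 145).
Gap ratios (z−y)/z: (16−9)/16 = 0.4375 (×39); (16−11)/16 = 0.3125 (×26); (16−12)/16 = 0.2500 (×15).
Squared: 0.1914 (×39); 0.0977 (×26); 0.0625 (×15).
Sum = 10.941406; P₂ = 10.941406 / 145 = 0.0755.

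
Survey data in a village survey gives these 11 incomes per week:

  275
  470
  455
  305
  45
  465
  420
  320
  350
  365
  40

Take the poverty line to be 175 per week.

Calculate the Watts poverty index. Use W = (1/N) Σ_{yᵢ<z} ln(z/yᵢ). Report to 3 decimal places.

Poor units: 40, 45 (q = 2 of N = 11).
Log shortfalls: ln(175/40) = 1.4759; ln(175/45) = 1.3581.
W = 2.834030 / 11 = 0.258.

0.258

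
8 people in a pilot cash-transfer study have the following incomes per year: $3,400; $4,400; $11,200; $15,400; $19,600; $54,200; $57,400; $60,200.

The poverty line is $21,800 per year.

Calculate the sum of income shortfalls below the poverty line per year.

$55,000

Below z: $3,400, $4,400, $11,200, $15,400, $19,600 (q = 5 of N = 8).
Individual gaps: 21800−3400 = 18400; 21800−4400 = 17400; 21800−11200 = 10600; 21800−15400 = 6400; 21800−19600 = 2200.
Aggregate gap = $55,000.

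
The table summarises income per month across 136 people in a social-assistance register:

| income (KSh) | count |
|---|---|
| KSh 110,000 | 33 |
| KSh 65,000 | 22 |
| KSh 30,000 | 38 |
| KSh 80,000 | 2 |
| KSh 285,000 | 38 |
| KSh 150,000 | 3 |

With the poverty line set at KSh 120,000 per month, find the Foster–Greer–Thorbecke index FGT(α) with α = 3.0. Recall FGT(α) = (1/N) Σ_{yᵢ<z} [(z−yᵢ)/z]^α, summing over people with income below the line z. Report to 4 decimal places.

0.1341

Poor units: 38×KSh 30,000, 22×KSh 65,000, 2×KSh 80,000, 33×KSh 110,000 (q = 95 of N = 136).
Normalized shortfalls: (120000−30000)/120000 = 0.7500 (×38); (120000−65000)/120000 = 0.4583 (×22); (120000−80000)/120000 = 0.3333 (×2); (120000−110000)/120000 = 0.0833 (×33).
Raised to α = 3.0: 0.42188 (×38); 0.09628 (×22); 0.03704 (×2); 0.00058 (×33).
Sum = 18.242622; FGT(3.0) = 18.242622 / 136 = 0.1341.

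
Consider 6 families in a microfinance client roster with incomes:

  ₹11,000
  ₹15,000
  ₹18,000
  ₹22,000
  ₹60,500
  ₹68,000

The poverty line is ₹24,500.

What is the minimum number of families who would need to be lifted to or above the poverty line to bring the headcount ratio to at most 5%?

Currently q = 4 of N = 6 are below the line (H = 0.667).
A headcount ratio of at most 5% allows at most ⌊0.05 × 6⌋ = 0 poor families.
So at least 4 − 0 = 4 must be lifted.

4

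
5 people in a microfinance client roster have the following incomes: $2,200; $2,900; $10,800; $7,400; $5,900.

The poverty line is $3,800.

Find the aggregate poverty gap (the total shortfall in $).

$2,500

Incomes under z: $2,200, $2,900 (q = 2 of N = 5).
Individual gaps: 3800−2200 = 1600; 3800−2900 = 900.
Aggregate gap = $2,500.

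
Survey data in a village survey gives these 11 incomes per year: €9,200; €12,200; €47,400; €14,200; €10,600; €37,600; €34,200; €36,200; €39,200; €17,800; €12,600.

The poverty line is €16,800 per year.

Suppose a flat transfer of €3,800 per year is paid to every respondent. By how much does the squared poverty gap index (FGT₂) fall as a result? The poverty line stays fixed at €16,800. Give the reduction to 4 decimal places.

Before: below the line — €9,200, €10,600, €12,200, €12,600, €14,200; squared poverty gap index (FGT₂) = 0.045661.
After the €3,800 transfer: below the line — €13,000, €14,400, €16,000, €16,400; squared poverty gap index (FGT₂) = 0.006764.
Reduction = 0.045661 − 0.006764 = 0.0389.

0.0389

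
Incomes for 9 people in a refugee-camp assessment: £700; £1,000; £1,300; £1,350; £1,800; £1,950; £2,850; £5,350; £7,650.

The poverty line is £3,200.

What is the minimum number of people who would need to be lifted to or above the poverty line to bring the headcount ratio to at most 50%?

7 of the 9 people are poor, so H = 7/9 = 0.778.
A headcount ratio of at most 50% allows at most ⌊0.50 × 9⌋ = 4 poor people.
So at least 7 − 4 = 3 must be lifted.

3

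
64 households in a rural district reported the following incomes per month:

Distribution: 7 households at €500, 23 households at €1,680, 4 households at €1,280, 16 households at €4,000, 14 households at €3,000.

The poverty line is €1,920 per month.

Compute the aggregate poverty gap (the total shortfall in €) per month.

€18,020

Below the line: 7×€500, 4×€1,280, 23×€1,680 (q = 34 of N = 64).
Individual gaps: 7×(1920−500) = 9940; 4×(1920−1280) = 2560; 23×(1920−1680) = 5520.
Aggregate gap = €18,020.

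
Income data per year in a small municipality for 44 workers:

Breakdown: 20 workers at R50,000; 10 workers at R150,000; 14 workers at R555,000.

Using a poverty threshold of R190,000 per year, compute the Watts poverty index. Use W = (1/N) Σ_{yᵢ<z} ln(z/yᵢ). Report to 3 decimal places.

Below the line: 20×R50,000, 10×R150,000 (q = 30 of N = 44).
ln(z/y) terms: ln(190000/50000) = 1.3350 (×20); ln(190000/150000) = 0.2364 (×10).
W = 29.063909 / 44 = 0.661.

0.661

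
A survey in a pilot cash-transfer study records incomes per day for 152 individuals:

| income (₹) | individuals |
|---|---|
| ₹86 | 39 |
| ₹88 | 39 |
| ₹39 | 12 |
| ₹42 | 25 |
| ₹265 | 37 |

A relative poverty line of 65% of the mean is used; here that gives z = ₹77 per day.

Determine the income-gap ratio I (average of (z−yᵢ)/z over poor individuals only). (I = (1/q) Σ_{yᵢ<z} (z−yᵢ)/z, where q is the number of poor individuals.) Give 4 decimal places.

Below z: 12×₹39, 25×₹42 (q = 37 of N = 152).
Relative gaps: 0.4935 (×12), 0.4545 (×25); sum = 17.285714.
The income-gap ratio divides by q (the poor only): 17.285714 / 37 = 0.4672.

0.4672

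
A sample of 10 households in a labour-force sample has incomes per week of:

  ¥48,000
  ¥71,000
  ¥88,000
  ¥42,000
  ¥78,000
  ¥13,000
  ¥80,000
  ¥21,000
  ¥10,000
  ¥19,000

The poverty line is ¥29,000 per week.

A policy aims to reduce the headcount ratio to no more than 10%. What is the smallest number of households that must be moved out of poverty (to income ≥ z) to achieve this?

3

Currently q = 4 of N = 10 are below the line (H = 0.400).
A headcount ratio of at most 10% allows at most ⌊0.10 × 10⌋ = 1 poor households.
So at least 4 − 1 = 3 must be lifted.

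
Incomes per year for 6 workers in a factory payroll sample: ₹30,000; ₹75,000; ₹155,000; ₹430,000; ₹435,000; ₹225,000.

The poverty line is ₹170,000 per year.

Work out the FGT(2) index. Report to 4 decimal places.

Incomes under z: ₹30,000, ₹75,000, ₹155,000 (q = 3 of N = 6).
Shortfall ratios: (170000−30000)/170000 = 0.8235; (170000−75000)/170000 = 0.5588; (170000−155000)/170000 = 0.0882.
Squared: 0.6782; 0.3123; 0.0078.
Sum = 0.998270; P₂ = 0.998270 / 6 = 0.1664.

0.1664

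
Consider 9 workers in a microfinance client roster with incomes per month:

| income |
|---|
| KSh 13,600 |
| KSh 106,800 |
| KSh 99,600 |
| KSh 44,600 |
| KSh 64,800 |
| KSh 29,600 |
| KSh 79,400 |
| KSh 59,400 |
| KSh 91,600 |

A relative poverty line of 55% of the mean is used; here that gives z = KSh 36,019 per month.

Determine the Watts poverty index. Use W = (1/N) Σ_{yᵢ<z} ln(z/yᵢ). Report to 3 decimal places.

0.130

Below the line: KSh 13,600, KSh 29,600 (q = 2 of N = 9).
Log gaps: ln(36019/13600) = 0.9740; ln(36019/29600) = 0.1963.
W = 1.170249 / 9 = 0.130.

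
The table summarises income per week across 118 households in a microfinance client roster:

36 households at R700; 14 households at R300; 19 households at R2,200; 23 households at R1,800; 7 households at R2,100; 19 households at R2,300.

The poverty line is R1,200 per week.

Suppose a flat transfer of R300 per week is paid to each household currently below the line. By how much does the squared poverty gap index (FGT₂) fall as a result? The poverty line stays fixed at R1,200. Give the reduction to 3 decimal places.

Before: below the line — 14×R300, 36×R700; squared poverty gap index (FGT₂) = 0.11970.
After the R300 transfer: below the line — 14×R600, 36×R1,000; squared poverty gap index (FGT₂) = 0.03814.
Reduction = 0.11970 − 0.03814 = 0.082.

0.082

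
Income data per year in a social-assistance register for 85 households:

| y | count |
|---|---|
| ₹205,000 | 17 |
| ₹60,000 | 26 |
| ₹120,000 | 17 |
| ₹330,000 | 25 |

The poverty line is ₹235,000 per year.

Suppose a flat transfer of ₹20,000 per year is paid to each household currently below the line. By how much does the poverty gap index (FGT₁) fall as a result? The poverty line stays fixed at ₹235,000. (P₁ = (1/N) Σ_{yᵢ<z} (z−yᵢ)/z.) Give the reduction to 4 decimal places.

0.0601

Before: below the line — 26×₹60,000, 17×₹120,000, 17×₹205,000; poverty gap index (FGT₁) = 0.351189.
After the ₹20,000 transfer: below the line — 26×₹80,000, 17×₹140,000, 17×₹225,000; poverty gap index (FGT₁) = 0.291114.
Reduction = 0.351189 − 0.291114 = 0.0601.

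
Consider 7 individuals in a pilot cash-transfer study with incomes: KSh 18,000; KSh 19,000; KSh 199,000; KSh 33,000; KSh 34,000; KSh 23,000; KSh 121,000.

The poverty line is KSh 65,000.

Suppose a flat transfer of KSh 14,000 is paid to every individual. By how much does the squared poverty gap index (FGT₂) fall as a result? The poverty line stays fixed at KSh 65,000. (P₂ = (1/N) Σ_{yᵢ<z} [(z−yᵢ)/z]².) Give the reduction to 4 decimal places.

0.1543

Before: below the line — KSh 18,000, KSh 19,000, KSh 23,000, KSh 33,000, KSh 34,000; squared poverty gap index (FGT₂) = 0.273001.
After the KSh 14,000 transfer: below the line — KSh 32,000, KSh 33,000, KSh 37,000, KSh 47,000, KSh 48,000; squared poverty gap index (FGT₂) = 0.118681.
Reduction = 0.273001 − 0.118681 = 0.1543.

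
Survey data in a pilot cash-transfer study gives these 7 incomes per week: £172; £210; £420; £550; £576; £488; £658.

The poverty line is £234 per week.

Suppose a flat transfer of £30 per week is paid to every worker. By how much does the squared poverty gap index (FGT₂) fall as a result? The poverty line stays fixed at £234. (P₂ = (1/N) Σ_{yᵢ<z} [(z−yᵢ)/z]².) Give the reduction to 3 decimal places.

Before: below the line — £172, £210; squared poverty gap index (FGT₂) = 0.01153.
After the £30 transfer: below the line — £202; squared poverty gap index (FGT₂) = 0.00267.
Reduction = 0.01153 − 0.00267 = 0.009.

0.009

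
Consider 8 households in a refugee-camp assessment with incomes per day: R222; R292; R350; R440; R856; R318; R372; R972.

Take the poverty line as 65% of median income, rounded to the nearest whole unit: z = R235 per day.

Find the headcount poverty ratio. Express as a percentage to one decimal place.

1 of the 8 households have income below R235.
H = 1/8 = 12.5%.

12.5%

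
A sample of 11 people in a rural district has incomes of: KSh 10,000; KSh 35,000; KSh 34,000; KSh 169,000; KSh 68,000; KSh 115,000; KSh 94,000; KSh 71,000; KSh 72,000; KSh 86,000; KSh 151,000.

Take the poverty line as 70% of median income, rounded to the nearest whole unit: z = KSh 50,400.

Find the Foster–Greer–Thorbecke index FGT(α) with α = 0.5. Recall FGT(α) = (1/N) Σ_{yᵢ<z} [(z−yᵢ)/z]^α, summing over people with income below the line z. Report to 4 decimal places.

0.1835

Incomes under z: KSh 10,000, KSh 34,000, KSh 35,000 (q = 3 of N = 11).
Relative gaps: (50400−10000)/50400 = 0.8016; (50400−34000)/50400 = 0.3254; (50400−35000)/50400 = 0.3056.
Raised to α = 0.5: 0.89531; 0.57044; 0.55277.
Sum = 2.018521; FGT(0.5) = 2.018521 / 11 = 0.1835.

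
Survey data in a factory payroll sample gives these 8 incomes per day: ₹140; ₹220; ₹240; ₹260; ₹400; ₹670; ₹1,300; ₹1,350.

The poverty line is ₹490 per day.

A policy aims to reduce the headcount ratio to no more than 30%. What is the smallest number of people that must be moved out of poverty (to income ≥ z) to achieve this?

3

5 of the 8 people are poor, so H = 5/8 = 0.625.
A headcount ratio of at most 30% allows at most ⌊0.30 × 8⌋ = 2 poor people.
So at least 5 − 2 = 3 must be lifted.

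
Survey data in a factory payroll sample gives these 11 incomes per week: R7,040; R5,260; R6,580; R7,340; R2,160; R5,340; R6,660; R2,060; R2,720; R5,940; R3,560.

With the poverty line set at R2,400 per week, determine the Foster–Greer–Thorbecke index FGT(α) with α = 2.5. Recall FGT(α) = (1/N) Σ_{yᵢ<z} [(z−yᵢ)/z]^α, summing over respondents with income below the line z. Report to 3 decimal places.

0.001

Below z: R2,060, R2,160 (q = 2 of N = 11).
Relative gaps: (2400−2060)/2400 = 0.1417; (2400−2160)/2400 = 0.1000.
Raised to α = 2.5: 0.00755; 0.00316.
Sum = 0.010716; FGT(2.5) = 0.010716 / 11 = 0.001.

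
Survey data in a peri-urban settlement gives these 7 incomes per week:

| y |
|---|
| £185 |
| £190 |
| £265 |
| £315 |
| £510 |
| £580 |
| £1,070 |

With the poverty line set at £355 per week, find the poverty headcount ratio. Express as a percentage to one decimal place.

4 of the 7 respondents have income below £355.
H = 4/7 = 57.1%.

57.1%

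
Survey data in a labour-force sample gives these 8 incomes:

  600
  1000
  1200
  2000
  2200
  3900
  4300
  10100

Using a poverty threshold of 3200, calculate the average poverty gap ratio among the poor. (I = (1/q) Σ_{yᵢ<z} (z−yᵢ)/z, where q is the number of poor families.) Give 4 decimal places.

Below the line: 600, 1000, 1200, 2000, 2200 (q = 5 of N = 8).
Relative gaps: 0.8125, 0.6875, 0.6250, 0.3750, 0.3125; sum = 2.812500.
The income-gap ratio divides by q (the poor only): 2.812500 / 5 = 0.5625.

0.5625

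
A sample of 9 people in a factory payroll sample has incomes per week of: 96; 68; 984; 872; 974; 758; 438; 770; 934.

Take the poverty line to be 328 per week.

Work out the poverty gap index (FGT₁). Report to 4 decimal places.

0.1667

Incomes under z: 68, 96 (q = 2 of N = 9).
Relative gaps: (328−68)/328 = 0.7927; (328−96)/328 = 0.7073.
Σ = 1.500000. Dividing by the full population N = 9 gives P₁ = 0.1667.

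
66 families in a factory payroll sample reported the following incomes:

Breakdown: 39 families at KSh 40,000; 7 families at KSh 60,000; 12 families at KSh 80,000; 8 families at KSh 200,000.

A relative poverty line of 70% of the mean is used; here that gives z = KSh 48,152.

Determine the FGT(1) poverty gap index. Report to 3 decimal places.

0.100

Below z: 39×KSh 40,000 (q = 39 of N = 66).
Shortfall ratios: (48152−40000)/48152 = 0.1693 (×39).
Σ = 6.602592. Dividing by the full population N = 66 gives P₁ = 0.100.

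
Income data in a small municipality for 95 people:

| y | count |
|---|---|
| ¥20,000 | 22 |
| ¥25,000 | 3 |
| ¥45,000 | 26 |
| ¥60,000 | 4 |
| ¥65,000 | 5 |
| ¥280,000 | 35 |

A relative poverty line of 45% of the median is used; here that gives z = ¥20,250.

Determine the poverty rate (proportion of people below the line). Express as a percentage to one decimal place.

22 of the 95 people have income below ¥20,250.
H = 22/95 = 23.2%.

23.2%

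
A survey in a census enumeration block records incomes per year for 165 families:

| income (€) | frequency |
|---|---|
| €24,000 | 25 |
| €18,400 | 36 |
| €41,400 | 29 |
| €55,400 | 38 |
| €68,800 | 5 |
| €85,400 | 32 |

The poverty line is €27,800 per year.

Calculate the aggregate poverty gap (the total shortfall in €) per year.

Below z: 36×€18,400, 25×€24,000 (q = 61 of N = 165).
Individual gaps: 36×(27800−18400) = 338400; 25×(27800−24000) = 95000.
Aggregate gap = €433,400.

€433,400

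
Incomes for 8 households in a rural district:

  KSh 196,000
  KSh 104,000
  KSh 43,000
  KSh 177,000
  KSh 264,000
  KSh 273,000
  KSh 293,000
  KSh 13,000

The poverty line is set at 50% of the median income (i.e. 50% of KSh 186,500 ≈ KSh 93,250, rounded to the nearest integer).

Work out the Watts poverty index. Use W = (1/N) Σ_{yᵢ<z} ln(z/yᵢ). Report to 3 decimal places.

Poor units: KSh 13,000, KSh 43,000 (q = 2 of N = 8).
Log shortfalls: ln(93250/13000) = 1.9703; ln(93250/43000) = 0.7741.
W = 2.744419 / 8 = 0.343.

0.343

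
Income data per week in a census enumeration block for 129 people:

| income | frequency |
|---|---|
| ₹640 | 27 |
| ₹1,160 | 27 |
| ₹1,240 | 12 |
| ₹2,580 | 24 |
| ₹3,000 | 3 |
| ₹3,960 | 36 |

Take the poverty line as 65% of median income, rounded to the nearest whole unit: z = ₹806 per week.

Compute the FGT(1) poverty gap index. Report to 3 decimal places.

Below z: 27×₹640 (q = 27 of N = 129).
Shortfall ratios: (806−640)/806 = 0.2060 (×27).
Sum of shortfalls = 5.560794; P₁ averages over all N: 5.560794 / 129 = 0.043.

0.043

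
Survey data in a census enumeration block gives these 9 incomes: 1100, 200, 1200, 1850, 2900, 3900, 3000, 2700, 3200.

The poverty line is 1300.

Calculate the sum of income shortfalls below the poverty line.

1400

Below the line: 200, 1100, 1200 (q = 3 of N = 9).
Individual gaps: 1300−200 = 1100; 1300−1100 = 200; 1300−1200 = 100.
Aggregate gap = 1400.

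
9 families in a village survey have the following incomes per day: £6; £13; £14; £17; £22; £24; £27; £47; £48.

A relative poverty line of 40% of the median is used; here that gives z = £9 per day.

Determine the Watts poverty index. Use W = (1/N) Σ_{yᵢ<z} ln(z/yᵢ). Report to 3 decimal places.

Below the line: £6 (q = 1 of N = 9).
Log shortfalls: ln(9/6) = 0.4055.
W = 0.405465 / 9 = 0.045.

0.045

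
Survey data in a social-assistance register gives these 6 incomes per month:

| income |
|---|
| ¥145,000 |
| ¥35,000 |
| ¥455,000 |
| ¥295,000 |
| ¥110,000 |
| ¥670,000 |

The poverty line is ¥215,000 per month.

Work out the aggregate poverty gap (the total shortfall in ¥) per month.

¥355,000

Below z: ¥35,000, ¥110,000, ¥145,000 (q = 3 of N = 6).
Individual gaps: 215000−35000 = 180000; 215000−110000 = 105000; 215000−145000 = 70000.
Aggregate gap = ¥355,000.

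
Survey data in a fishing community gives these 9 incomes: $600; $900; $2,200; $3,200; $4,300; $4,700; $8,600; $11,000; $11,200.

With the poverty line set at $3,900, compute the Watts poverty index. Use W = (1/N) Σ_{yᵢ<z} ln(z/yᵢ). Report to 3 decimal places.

Incomes under z: $600, $900, $2,200, $3,200 (q = 4 of N = 9).
Log shortfalls: ln(3900/600) = 1.8718; ln(3900/900) = 1.4663; ln(3900/2200) = 0.5725; ln(3900/3200) = 0.1978.
W = 4.108484 / 9 = 0.456.

0.456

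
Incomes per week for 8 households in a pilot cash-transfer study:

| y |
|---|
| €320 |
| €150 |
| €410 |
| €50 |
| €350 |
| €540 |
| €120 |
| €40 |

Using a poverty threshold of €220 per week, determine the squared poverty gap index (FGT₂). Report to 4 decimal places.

Below z: €40, €50, €120, €150 (q = 4 of N = 8).
Shortfall ratios: (220−40)/220 = 0.8182; (220−50)/220 = 0.7727; (220−120)/220 = 0.4545; (220−150)/220 = 0.3182.
Squared: 0.6694; 0.5971; 0.2066; 0.1012.
Sum = 1.574380; P₂ = 1.574380 / 8 = 0.1968.

0.1968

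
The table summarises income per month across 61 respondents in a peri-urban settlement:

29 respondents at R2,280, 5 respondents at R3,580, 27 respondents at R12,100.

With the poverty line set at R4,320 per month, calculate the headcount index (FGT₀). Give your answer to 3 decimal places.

0.557

34 of the 61 respondents have income below R4,320.
H = 34/61 = 0.557.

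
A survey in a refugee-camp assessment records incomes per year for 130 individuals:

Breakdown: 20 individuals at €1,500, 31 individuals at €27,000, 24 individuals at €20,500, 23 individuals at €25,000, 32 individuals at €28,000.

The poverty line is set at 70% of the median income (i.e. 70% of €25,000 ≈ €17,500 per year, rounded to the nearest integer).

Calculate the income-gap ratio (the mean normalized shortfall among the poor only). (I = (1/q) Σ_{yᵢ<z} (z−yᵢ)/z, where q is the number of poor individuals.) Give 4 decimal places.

0.9143

Below the line: 20×€1,500 (q = 20 of N = 130).
Shortfall ratios (z−y)/z: 0.9143 (×20); sum = 18.285714.
I averages over the q = 20 poor units only: 18.285714 / 20 = 0.9143.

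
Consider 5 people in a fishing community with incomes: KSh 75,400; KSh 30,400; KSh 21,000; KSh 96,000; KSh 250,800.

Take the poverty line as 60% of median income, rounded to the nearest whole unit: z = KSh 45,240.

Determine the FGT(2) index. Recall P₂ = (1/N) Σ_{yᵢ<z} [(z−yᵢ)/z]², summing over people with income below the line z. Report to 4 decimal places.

Incomes under z: KSh 21,000, KSh 30,400 (q = 2 of N = 5).
Relative gaps: (45240−21000)/45240 = 0.5358; (45240−30400)/45240 = 0.3280.
Squared: 0.2871; 0.1076.
Sum = 0.394694; P₂ = 0.394694 / 5 = 0.0789.

0.0789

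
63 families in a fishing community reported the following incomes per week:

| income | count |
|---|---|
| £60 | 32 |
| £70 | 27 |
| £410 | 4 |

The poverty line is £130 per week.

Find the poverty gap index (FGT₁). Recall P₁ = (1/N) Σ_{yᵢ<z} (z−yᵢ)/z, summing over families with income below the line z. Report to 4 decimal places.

0.4713

Incomes under z: 32×£60, 27×£70 (q = 59 of N = 63).
Gap ratios (z−y)/z: (130−60)/130 = 0.5385 (×32); (130−70)/130 = 0.4615 (×27).
Sum of shortfalls = 29.692308; P₁ averages over all N: 29.692308 / 63 = 0.4713.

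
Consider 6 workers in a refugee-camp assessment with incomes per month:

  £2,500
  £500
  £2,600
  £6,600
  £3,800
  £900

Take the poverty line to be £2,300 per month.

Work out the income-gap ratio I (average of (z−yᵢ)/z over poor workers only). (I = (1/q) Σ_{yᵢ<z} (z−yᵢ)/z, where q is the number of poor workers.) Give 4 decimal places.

Below the line: £500, £900 (q = 2 of N = 6).
Shortfall ratios (z−y)/z: 0.7826, 0.6087; sum = 1.391304.
I averages over the q = 2 poor units only: 1.391304 / 2 = 0.6957.

0.6957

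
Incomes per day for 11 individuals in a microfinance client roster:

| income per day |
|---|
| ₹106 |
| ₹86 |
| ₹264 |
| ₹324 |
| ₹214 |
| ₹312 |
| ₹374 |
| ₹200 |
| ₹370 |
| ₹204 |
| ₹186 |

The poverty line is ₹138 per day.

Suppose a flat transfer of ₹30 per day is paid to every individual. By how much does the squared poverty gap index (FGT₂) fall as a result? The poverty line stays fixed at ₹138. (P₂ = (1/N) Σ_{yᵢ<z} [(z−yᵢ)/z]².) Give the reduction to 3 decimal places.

0.015

Before: below the line — ₹86, ₹106; squared poverty gap index (FGT₂) = 0.01780.
After the ₹30 transfer: below the line — ₹116, ₹136; squared poverty gap index (FGT₂) = 0.00233.
Reduction = 0.01780 − 0.00233 = 0.015.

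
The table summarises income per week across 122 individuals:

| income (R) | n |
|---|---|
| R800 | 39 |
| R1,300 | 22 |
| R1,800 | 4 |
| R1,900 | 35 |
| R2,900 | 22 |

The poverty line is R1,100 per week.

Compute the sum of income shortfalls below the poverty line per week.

Below z: 39×R800 (q = 39 of N = 122).
Individual gaps: 39×(1100−800) = 11700.
Aggregate gap = R11,700.

R11,700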